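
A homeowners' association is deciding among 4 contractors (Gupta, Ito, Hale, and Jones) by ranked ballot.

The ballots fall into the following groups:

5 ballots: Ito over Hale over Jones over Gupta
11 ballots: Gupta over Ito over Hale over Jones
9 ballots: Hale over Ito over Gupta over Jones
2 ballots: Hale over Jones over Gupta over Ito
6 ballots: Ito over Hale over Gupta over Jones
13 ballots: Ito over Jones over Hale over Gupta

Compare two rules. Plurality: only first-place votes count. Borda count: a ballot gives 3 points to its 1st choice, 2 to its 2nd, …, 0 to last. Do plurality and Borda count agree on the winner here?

Plurality first-place counts: Gupta 11, Ito 24, Hale 11, Jones 0 → Ito.
Borda totals: Gupta 50, Ito 112, Hale 79, Jones 35 → Ito.
The two rules agree on Ito.

Yes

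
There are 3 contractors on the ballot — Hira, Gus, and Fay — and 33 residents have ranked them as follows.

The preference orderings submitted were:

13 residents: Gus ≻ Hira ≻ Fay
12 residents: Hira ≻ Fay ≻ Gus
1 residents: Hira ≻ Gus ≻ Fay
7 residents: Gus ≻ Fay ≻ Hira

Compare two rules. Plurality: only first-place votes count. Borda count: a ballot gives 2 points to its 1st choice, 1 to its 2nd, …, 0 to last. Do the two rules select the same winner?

Yes

Plurality first-place counts: Hira 13, Gus 20, Fay 0 → Gus.
Borda totals: Hira 39, Gus 41, Fay 19 → Gus.
The two rules agree on Gus.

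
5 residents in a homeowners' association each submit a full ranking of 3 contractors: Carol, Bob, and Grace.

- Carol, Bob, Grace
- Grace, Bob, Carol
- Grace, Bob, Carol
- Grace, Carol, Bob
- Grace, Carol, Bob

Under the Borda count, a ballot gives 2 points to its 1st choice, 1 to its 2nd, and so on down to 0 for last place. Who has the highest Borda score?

Grace

Borda scores:
  Carol: 2 + 0 + 0 + 1 + 1 = 4
  Bob: 1 + 1 + 1 + 0 + 0 = 3
  Grace: 0 + 2 + 2 + 2 + 2 = 8
Grace has the highest total.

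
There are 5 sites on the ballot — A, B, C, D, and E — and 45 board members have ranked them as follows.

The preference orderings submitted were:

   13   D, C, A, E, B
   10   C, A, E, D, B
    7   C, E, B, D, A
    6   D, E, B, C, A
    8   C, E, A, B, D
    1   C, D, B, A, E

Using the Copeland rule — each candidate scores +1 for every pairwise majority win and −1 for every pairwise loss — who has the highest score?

C

Pairwise results:
  A vs B: A wins 31–14.
  A vs C: C wins 45–0.
  A vs D: D wins 27–18.
  A vs E: A wins 24–21.
  B vs C: C wins 39–6.
  B vs D: D wins 30–15.
  B vs E: E wins 44–1.
  C vs D: C wins 26–19.
  C vs E: C wins 39–6.
  D vs E: E wins 25–20.
Copeland scores (wins − losses):
  A: 2 − 2 = 0
  B: 0 − 4 = -4
  C: 4 − 0 = 4
  D: 2 − 2 = 0
  E: 2 − 2 = 0
C has the best Copeland score.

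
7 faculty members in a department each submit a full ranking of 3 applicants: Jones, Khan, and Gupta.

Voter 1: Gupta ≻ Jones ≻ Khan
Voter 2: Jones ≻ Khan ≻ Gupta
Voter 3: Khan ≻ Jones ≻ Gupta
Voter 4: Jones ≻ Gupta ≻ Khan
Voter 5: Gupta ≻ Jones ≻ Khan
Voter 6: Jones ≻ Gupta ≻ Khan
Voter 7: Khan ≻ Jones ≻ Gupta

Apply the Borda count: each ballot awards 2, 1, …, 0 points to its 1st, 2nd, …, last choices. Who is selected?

Borda scores:
  Jones: 1 + 2 + 1 + 2 + 1 + 2 + 1 = 10
  Khan: 0 + 1 + 2 + 0 + 0 + 0 + 2 = 5
  Gupta: 2 + 0 + 0 + 1 + 2 + 1 + 0 = 6
Jones has the highest total.

Jones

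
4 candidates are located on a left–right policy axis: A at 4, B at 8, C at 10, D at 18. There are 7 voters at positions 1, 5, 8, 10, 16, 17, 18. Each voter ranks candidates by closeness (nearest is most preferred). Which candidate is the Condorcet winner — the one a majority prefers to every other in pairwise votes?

With single-peaked preferences on a line, the Condorcet winner is the candidate closest to the median voter.
The median voter (position 10) is closest to C at 10.
Check: C vs D — voters closer to C: 4 of 7.

C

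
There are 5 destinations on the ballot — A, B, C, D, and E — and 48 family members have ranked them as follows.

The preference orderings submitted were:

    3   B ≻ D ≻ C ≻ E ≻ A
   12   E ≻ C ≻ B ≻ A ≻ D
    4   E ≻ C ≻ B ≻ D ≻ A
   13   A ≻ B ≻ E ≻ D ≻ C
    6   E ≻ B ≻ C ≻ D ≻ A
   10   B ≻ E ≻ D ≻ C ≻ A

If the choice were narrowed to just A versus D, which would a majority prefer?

A

Ballots ranking A above D: 12+13 = 25.
Ballots ranking D above A: 3+4+6+10 = 23.
A wins the head-to-head, 25–23.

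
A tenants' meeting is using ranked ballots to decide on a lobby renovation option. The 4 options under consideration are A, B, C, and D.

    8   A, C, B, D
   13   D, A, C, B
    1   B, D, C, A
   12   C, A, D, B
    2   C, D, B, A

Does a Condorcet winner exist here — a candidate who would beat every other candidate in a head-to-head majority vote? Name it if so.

A

Head-to-head results (36 voters total):
A vs B: A wins 33–3.
A vs C: A wins 21–15.
A vs D: A wins 20–16.
B vs C: C wins 35–1.
B vs D: D wins 27–9.
C vs D: C wins 22–14.
A beats each rival — B (33–3), C (21–15), D (20–16) — so A is the Condorcet winner.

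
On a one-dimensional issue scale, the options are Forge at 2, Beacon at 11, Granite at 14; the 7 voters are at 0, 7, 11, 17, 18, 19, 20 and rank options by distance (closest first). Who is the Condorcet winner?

With single-peaked preferences on a line, the Condorcet winner is the candidate closest to the median voter.
The median voter (position 17) is closest to Granite at 14.
Check: Granite vs Beacon — voters closer to Granite: 4 of 7.

Granite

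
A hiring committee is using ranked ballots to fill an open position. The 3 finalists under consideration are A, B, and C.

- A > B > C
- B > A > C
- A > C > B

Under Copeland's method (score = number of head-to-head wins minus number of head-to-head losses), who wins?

A

Pairwise results:
  A vs B: A wins 2–1.
  A vs C: A wins 3–0.
  B vs C: B wins 2–1.
Copeland scores (wins − losses):
  A: 2 − 0 = 2
  B: 1 − 1 = 0
  C: 0 − 2 = -2
A has the best Copeland score.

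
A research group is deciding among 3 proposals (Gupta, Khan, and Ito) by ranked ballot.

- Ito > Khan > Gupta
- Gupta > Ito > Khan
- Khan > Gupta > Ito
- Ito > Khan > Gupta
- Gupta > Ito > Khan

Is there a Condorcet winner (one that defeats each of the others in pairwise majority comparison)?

Head-to-head results (5 voters total):
Gupta vs Khan: Khan wins 3–2.
Gupta vs Ito: Gupta wins 3–2.
Khan vs Ito: Ito wins 4–1.
No candidate beats all others: Gupta beats Ito beats Khan beats Gupta, a majority cycle.

No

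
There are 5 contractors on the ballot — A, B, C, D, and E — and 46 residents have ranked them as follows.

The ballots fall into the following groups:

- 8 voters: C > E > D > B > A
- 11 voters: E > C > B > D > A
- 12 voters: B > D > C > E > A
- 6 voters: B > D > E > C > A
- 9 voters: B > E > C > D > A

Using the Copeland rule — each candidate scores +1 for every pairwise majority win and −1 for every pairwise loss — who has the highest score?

Pairwise results:
  A vs B: B wins 46–0.
  A vs C: C wins 46–0.
  A vs D: D wins 46–0.
  A vs E: E wins 46–0.
  B vs C: B wins 27–19.
  B vs D: B wins 38–8.
  B vs E: B wins 27–19.
  C vs D: C wins 28–18.
  C vs E: E wins 26–20.
  D vs E: E wins 28–18.
Copeland scores (wins − losses):
  A: 0 − 4 = -4
  B: 4 − 0 = 4
  C: 2 − 2 = 0
  D: 1 − 3 = -2
  E: 3 − 1 = 2
B has the best Copeland score.

B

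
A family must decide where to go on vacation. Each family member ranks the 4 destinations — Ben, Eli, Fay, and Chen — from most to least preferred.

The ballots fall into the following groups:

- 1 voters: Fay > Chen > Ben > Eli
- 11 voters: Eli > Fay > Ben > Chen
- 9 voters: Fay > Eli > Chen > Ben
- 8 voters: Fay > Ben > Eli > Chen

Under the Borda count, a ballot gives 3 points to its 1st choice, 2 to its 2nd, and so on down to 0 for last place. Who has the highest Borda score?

Fay

Borda scores:
  Ben: 1 + 11·1 + 9·0 + 8·2 = 28
  Eli: 0 + 11·3 + 9·2 + 8·1 = 59
  Fay: 3 + 11·2 + 9·3 + 8·3 = 76
  Chen: 2 + 11·0 + 9·1 + 8·0 = 11
Fay has the highest total.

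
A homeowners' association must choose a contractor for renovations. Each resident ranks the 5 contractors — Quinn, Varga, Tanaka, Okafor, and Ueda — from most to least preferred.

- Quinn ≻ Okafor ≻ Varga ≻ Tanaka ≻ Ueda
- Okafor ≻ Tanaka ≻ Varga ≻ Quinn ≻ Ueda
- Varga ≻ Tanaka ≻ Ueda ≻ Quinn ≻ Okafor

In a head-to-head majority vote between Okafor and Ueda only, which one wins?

Ballots ranking Okafor above Ueda: 2.
Ballots ranking Ueda above Okafor: 1.
Okafor wins the head-to-head, 2–1.

Okafor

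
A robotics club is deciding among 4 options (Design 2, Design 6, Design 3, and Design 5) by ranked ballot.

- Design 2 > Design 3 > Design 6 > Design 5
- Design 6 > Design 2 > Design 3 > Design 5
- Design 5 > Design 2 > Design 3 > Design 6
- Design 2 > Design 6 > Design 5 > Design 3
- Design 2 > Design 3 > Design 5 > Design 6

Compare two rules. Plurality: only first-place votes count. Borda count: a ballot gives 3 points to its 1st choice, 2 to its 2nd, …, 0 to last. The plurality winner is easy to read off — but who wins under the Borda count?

Plurality first-place counts: Design 2 3, Design 6 1, Design 3 0, Design 5 1 → Design 2.
Borda totals: Design 2 13, Design 6 6, Design 3 6, Design 5 5 → Design 2.

Design 2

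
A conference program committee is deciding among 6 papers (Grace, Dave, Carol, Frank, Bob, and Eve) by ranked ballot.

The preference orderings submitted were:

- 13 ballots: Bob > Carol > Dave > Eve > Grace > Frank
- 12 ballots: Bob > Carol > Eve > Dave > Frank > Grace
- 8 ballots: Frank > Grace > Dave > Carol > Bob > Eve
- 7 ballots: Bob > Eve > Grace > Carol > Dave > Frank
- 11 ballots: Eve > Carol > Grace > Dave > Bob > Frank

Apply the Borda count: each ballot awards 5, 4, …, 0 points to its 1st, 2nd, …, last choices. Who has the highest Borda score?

Borda scores:
  Grace: 13·1 + 12·0 + 8·4 + 7·3 + 11·3 = 99
  Dave: 13·3 + 12·2 + 8·3 + 7·1 + 11·2 = 116
  Carol: 13·4 + 12·4 + 8·2 + 7·2 + 11·4 = 174
  Frank: 13·0 + 12·1 + 8·5 + 7·0 + 11·0 = 52
  Bob: 13·5 + 12·5 + 8·1 + 7·5 + 11·1 = 179
  Eve: 13·2 + 12·3 + 8·0 + 7·4 + 11·5 = 145
Bob has the highest total.

Bob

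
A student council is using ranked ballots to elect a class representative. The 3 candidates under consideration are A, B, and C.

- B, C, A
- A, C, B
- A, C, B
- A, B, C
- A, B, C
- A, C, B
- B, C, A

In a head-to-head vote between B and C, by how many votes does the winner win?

Ballots ranking B above C: 4.
Ballots ranking C above B: 3.
B wins 4–3, a margin of 1.

1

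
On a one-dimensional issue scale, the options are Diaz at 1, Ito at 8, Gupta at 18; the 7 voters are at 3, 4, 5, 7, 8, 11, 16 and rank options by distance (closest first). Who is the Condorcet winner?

Ito

With single-peaked preferences on a line, the Condorcet winner is the candidate closest to the median voter.
The median voter (position 7) is closest to Ito at 8.
Check: Ito vs Gupta — voters closer to Ito: 6 of 7.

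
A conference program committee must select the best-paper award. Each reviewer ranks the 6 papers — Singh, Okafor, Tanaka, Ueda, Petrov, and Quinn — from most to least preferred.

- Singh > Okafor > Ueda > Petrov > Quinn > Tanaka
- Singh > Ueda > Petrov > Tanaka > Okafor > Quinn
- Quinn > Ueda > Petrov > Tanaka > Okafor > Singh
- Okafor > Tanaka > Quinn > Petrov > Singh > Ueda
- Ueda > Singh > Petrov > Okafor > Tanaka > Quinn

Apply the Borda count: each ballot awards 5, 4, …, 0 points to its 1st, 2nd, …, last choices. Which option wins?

Ueda

Borda scores:
  Singh: 5 + 5 + 0 + 1 + 4 = 15
  Okafor: 4 + 1 + 1 + 5 + 2 = 13
  Tanaka: 0 + 2 + 2 + 4 + 1 = 9
  Ueda: 3 + 4 + 4 + 0 + 5 = 16
  Petrov: 2 + 3 + 3 + 2 + 3 = 13
  Quinn: 1 + 0 + 5 + 3 + 0 = 9
Ueda has the highest total.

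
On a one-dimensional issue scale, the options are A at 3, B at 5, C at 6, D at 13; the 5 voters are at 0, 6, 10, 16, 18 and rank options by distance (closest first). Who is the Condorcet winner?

With single-peaked preferences on a line, the Condorcet winner is the candidate closest to the median voter.
The median voter (position 10) is closest to D at 13.
Check: D vs A — voters closer to D: 3 of 5.

D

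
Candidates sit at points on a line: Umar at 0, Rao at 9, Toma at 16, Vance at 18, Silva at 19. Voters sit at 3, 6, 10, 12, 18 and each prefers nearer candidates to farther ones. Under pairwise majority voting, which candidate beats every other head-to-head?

Rao

With single-peaked preferences on a line, the Condorcet winner is the candidate closest to the median voter.
The median voter (position 10) is closest to Rao at 9.
Check: Rao vs Umar — voters closer to Rao: 4 of 5.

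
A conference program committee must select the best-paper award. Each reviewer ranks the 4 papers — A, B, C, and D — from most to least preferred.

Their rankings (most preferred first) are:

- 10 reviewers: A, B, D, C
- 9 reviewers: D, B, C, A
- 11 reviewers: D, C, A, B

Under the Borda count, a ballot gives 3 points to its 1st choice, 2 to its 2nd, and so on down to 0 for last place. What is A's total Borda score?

Borda scores:
  A: 10·3 + 9·0 + 11·1 = 41
  B: 10·2 + 9·2 + 11·0 = 38
  C: 10·0 + 9·1 + 11·2 = 31
  D: 10·1 + 9·3 + 11·3 = 70

41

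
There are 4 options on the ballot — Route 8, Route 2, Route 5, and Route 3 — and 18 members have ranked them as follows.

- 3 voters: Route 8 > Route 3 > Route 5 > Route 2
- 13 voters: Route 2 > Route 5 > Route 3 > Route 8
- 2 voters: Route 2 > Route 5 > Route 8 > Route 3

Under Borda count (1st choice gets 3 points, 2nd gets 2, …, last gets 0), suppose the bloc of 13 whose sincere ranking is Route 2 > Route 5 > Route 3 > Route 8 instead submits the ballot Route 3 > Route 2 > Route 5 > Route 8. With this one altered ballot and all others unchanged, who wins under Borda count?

Borda totals with the altered ballot: Route 8 11, Route 2 32, Route 5 20, Route 3 45.
The switch changes the winner from Route 2 to Route 3.

Route 3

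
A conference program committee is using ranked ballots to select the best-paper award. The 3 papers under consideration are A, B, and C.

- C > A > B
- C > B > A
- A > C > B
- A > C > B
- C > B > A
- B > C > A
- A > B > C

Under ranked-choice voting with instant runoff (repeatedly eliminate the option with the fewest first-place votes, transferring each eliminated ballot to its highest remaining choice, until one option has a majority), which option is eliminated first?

Round 1: A 3, C 3, B 1. B has the fewest and is eliminated.
Round 2: C 4, A 3. C has a majority.

B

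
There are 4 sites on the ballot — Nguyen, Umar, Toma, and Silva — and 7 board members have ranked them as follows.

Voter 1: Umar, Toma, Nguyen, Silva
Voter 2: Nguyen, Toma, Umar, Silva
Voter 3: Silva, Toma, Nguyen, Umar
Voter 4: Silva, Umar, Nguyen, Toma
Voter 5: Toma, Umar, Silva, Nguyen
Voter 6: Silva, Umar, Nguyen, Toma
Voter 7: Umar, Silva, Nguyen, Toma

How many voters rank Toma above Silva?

3

Ballots ranking Toma above Silva: 3.
Ballots ranking Silva above Toma: 4.
So 3 of 7 voters prefer Toma to Silva.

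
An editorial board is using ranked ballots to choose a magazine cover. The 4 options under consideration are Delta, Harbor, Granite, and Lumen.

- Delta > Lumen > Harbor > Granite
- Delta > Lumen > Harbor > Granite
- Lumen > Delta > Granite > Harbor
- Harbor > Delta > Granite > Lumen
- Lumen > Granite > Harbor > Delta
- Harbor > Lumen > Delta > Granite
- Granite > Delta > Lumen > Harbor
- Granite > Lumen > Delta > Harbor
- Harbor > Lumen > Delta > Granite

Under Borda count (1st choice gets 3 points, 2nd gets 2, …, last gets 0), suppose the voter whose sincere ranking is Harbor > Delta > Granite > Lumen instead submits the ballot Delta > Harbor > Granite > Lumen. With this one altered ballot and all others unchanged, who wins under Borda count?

Lumen

Borda totals with the altered ballot: Delta 16, Harbor 11, Granite 10, Lumen 17.
The winner is unchanged: still Lumen.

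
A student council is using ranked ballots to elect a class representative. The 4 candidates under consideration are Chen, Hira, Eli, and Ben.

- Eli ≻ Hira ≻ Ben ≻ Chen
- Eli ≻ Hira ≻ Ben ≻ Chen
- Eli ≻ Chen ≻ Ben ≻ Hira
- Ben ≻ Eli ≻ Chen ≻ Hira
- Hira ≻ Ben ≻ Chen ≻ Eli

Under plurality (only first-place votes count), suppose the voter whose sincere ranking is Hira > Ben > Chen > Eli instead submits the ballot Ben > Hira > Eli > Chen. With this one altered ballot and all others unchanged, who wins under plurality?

Eli

First-place totals with the altered ballot: Chen 0, Hira 0, Eli 3, Ben 2.
The winner is unchanged: still Eli.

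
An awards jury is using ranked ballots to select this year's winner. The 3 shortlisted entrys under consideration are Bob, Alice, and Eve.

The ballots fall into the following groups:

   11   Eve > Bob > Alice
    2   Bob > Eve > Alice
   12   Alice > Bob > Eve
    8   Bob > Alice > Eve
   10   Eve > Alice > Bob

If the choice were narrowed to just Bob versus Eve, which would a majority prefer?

Ballots ranking Bob above Eve: 2+12+8 = 22.
Ballots ranking Eve above Bob: 11+10 = 21.
Bob wins the head-to-head, 22–21.

Bob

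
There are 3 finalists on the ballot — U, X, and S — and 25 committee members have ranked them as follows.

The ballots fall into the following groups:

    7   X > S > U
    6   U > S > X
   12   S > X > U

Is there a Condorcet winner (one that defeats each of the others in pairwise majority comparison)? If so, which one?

S

Head-to-head results (25 voters total):
U vs X: X wins 19–6.
U vs S: S wins 19–6.
X vs S: S wins 18–7.
S beats each rival — U (19–6), X (18–7) — so S is the Condorcet winner.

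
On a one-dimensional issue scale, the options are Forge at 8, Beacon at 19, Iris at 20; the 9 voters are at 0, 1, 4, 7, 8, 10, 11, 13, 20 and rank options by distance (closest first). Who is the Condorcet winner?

With single-peaked preferences on a line, the Condorcet winner is the candidate closest to the median voter.
The median voter (position 8) is closest to Forge at 8.
Check: Forge vs Iris — voters closer to Forge: 8 of 9.

Forge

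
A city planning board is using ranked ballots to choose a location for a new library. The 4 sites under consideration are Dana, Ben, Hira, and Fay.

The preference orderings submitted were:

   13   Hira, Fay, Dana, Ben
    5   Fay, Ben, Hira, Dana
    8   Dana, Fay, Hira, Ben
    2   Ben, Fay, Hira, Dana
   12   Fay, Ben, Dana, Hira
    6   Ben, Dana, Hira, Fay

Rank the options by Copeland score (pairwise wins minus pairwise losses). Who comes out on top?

Fay

Pairwise results:
  Dana vs Ben: Ben wins 25–21.
  Dana vs Hira: Dana wins 26–20.
  Dana vs Fay: Fay wins 32–14.
  Ben vs Hira: Ben wins 25–21.
  Ben vs Fay: Fay wins 38–8.
  Hira vs Fay: Fay wins 27–19.
Copeland scores (wins − losses):
  Dana: 1 − 2 = -1
  Ben: 2 − 1 = 1
  Hira: 0 − 3 = -3
  Fay: 3 − 0 = 3
Fay has the best Copeland score.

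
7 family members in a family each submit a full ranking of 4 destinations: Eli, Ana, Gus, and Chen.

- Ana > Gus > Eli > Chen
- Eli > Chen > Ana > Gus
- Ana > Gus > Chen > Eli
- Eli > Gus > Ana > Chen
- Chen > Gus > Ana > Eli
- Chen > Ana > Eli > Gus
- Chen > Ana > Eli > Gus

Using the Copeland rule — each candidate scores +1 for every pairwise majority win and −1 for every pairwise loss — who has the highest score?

Chen

Pairwise results:
  Eli vs Ana: Ana wins 5–2.
  Eli vs Gus: Eli wins 4–3.
  Eli vs Chen: Chen wins 4–3.
  Ana vs Gus: Ana wins 5–2.
  Ana vs Chen: Chen wins 4–3.
  Gus vs Chen: Chen wins 4–3.
Copeland scores (wins − losses):
  Eli: 1 − 2 = -1
  Ana: 2 − 1 = 1
  Gus: 0 − 3 = -3
  Chen: 3 − 0 = 3
Chen has the best Copeland score.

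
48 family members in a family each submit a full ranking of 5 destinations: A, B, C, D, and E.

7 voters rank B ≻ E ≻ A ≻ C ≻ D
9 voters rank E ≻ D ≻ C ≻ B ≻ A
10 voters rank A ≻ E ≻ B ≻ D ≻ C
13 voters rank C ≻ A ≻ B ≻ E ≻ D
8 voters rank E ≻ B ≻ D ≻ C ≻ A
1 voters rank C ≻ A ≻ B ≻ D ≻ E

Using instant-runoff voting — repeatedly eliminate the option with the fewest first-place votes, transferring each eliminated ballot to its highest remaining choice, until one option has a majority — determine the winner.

Round 1: E 17, C 14, A 10, B 7, D 0. D has the fewest and is eliminated.
Round 2: E 17, C 14, A 10, B 7. B has the fewest and is eliminated.
Round 3: E 24, C 14, A 10. A has the fewest and is eliminated.
Round 4: E 34, C 14. E has a majority.

E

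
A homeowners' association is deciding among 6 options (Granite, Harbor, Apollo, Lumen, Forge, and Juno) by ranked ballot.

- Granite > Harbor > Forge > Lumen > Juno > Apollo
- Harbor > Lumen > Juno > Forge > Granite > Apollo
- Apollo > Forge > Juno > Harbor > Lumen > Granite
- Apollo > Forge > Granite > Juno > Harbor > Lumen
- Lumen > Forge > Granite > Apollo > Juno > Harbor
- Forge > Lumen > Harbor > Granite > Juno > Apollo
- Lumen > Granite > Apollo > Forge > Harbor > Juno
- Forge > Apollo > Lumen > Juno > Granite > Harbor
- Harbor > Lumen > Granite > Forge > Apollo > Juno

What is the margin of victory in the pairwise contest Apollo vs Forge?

Ballots ranking Apollo above Forge: 3.
Ballots ranking Forge above Apollo: 6.
Forge wins 6–3, a margin of 3.

3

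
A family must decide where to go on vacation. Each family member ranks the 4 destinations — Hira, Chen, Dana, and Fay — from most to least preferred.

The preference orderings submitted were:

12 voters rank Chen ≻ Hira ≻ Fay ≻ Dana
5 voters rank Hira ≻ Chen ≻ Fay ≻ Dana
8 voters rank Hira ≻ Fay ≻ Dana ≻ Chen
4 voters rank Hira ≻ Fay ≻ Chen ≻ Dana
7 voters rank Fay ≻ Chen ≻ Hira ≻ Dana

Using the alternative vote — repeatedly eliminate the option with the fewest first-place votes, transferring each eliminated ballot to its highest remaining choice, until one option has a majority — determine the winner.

Round 1: Hira 17, Chen 12, Fay 7, Dana 0. Dana has the fewest and is eliminated.
Round 2: Hira 17, Chen 12, Fay 7. Fay has the fewest and is eliminated.
Round 3: Chen 19, Hira 17. Chen has a majority.

Chen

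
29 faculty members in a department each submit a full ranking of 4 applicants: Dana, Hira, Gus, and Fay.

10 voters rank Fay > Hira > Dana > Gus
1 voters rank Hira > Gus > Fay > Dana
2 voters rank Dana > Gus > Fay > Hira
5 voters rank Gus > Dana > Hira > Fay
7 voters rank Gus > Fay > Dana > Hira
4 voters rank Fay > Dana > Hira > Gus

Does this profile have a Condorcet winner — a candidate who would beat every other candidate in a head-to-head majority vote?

No

Head-to-head results (29 voters total):
Dana vs Hira: Dana wins 18–11.
Dana vs Gus: Dana wins 16–13.
Dana vs Fay: Fay wins 22–7.
Hira vs Gus: Hira wins 15–14.
Hira vs Fay: Fay wins 23–6.
Gus vs Fay: Gus wins 15–14.
No candidate beats all others: Dana beats Gus beats Fay beats Dana, a majority cycle.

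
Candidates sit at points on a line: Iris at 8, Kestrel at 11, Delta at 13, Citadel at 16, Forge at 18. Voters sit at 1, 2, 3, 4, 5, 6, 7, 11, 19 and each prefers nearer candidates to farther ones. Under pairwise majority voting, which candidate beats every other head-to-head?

Iris

With single-peaked preferences on a line, the Condorcet winner is the candidate closest to the median voter.
The median voter (position 5) is closest to Iris at 8.
Check: Iris vs Delta — voters closer to Iris: 7 of 9.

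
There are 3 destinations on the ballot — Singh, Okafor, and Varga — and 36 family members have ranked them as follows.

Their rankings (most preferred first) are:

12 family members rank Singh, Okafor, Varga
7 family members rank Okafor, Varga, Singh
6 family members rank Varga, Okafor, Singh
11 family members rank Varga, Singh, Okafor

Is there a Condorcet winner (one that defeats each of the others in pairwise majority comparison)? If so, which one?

No Condorcet winner

Head-to-head results (36 voters total):
Singh vs Okafor: Singh wins 23–13.
Singh vs Varga: Varga wins 24–12.
Okafor vs Varga: Okafor wins 19–17.
No candidate beats all others: Singh beats Okafor beats Varga beats Singh, a majority cycle.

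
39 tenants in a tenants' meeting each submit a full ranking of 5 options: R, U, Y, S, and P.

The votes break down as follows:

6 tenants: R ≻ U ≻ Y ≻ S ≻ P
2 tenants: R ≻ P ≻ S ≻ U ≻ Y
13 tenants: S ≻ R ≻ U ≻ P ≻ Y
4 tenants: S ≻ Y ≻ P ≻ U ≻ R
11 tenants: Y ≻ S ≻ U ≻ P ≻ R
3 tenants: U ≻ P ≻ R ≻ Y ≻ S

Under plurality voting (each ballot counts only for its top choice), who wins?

S

First-place vote totals:
  R: 8
  U: 3
  Y: 11
  S: 17
  P: 0
S has the most first-place votes.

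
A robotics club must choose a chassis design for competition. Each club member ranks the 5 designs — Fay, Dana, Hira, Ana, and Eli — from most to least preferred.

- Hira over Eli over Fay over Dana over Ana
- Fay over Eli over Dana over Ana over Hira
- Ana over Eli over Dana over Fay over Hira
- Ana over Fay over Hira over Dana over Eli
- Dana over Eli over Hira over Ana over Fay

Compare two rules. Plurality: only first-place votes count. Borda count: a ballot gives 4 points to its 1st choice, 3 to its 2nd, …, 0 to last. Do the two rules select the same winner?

No

Plurality first-place counts: Fay 1, Dana 1, Hira 1, Ana 2, Eli 0 → Ana.
Borda totals: Fay 10, Dana 10, Hira 8, Ana 10, Eli 12 → Eli.
The two rules disagree: plurality picks Ana, Borda picks Eli.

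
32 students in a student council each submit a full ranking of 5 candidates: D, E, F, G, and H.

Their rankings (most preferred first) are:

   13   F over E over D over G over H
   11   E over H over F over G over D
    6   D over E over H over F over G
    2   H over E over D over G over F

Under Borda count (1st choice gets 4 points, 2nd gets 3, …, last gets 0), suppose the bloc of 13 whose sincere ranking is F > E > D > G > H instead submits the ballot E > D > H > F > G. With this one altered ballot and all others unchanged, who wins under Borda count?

Borda totals with the altered ballot: D 67, E 120, F 41, G 13, H 79.
The winner is unchanged: still E.

E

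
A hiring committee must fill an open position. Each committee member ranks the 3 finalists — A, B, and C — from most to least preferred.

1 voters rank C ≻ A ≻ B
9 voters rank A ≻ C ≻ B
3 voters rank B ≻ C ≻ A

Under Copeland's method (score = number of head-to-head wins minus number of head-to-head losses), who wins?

A

Pairwise results:
  A vs B: A wins 10–3.
  A vs C: A wins 9–4.
  B vs C: C wins 10–3.
Copeland scores (wins − losses):
  A: 2 − 0 = 2
  B: 0 − 2 = -2
  C: 1 − 1 = 0
A has the best Copeland score.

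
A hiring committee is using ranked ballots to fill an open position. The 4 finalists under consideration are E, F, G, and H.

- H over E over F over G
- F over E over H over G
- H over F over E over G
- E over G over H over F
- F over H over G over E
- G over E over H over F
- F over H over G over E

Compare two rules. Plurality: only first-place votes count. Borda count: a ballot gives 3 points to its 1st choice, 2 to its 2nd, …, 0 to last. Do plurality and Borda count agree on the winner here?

Plurality first-place counts: E 1, F 3, G 1, H 2 → F.
Borda totals: E 10, F 12, G 7, H 13 → H.
The two rules disagree: plurality picks F, Borda picks H.

No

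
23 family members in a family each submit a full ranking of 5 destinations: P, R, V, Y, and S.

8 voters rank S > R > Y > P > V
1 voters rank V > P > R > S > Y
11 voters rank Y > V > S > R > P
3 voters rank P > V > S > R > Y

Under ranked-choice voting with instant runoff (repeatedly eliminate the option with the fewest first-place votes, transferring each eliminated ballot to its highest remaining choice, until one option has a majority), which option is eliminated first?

Round 1: Y 11, S 8, P 3, V 1, R 0. R has the fewest and is eliminated.
Round 2: Y 11, S 8, P 3, V 1. V has the fewest and is eliminated.
Round 3: Y 11, S 8, P 4. P has the fewest and is eliminated.
Round 4: S 12, Y 11. S has a majority.

R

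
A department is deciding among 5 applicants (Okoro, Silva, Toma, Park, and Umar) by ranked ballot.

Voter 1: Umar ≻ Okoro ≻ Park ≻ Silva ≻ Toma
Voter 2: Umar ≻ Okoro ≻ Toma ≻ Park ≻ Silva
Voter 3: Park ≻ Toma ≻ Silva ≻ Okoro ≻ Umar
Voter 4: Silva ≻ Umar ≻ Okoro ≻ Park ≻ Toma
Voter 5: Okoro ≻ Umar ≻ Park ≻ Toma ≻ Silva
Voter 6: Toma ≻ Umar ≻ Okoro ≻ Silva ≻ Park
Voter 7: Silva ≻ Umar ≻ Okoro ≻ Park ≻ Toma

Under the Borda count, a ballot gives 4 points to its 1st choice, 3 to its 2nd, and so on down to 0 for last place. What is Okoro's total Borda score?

17

Borda scores:
  Okoro: 3 + 3 + 1 + 2 + 4 + 2 + 2 = 17
  Silva: 1 + 0 + 2 + 4 + 0 + 1 + 4 = 12
  Toma: 0 + 2 + 3 + 0 + 1 + 4 + 0 = 10
  Park: 2 + 1 + 4 + 1 + 2 + 0 + 1 = 11
  Umar: 4 + 4 + 0 + 3 + 3 + 3 + 3 = 20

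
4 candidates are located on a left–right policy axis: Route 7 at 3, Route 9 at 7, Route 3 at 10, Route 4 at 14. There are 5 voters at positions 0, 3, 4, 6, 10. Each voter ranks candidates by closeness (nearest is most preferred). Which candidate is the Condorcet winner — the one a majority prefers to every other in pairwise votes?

With single-peaked preferences on a line, the Condorcet winner is the candidate closest to the median voter.
The median voter (position 4) is closest to Route 7 at 3.
Check: Route 7 vs Route 3 — voters closer to Route 7: 4 of 5.

Route 7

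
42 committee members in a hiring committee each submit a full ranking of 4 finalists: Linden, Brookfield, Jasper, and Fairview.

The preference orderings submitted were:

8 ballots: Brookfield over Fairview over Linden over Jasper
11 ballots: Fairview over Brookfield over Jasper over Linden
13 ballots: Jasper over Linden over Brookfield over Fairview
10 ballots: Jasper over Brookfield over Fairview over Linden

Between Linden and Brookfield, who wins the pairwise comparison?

Brookfield

Ballots ranking Linden above Brookfield: 13.
Ballots ranking Brookfield above Linden: 8+11+10 = 29.
Brookfield wins the head-to-head, 29–13.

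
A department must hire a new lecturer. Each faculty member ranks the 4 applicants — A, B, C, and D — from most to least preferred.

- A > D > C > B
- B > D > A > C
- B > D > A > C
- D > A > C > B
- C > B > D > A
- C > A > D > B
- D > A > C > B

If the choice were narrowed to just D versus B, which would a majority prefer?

D

Ballots ranking D above B: 4.
Ballots ranking B above D: 3.
D wins the head-to-head, 4–3.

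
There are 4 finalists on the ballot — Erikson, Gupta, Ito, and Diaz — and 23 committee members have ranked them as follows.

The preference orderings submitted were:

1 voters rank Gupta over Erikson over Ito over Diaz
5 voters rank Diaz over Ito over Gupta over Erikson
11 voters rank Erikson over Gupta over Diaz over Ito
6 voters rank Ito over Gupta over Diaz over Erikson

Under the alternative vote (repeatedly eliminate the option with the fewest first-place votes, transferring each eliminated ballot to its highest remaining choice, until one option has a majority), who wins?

Round 1: Erikson 11, Ito 6, Diaz 5, Gupta 1. Gupta has the fewest and is eliminated.
Round 2: Erikson 12, Ito 6, Diaz 5. Erikson has a majority.

Erikson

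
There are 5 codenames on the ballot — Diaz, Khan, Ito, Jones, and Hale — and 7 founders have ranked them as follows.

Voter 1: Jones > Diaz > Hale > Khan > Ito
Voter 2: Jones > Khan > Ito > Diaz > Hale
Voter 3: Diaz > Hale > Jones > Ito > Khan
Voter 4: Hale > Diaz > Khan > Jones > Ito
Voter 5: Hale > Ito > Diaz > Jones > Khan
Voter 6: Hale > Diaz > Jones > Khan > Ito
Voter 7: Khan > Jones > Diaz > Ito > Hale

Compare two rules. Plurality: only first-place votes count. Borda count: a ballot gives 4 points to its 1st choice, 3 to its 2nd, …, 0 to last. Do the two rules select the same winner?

No

Plurality first-place counts: Diaz 1, Khan 1, Ito 0, Jones 2, Hale 3 → Hale.
Borda totals: Diaz 18, Khan 11, Ito 7, Jones 17, Hale 17 → Diaz.
The two rules disagree: plurality picks Hale, Borda picks Diaz.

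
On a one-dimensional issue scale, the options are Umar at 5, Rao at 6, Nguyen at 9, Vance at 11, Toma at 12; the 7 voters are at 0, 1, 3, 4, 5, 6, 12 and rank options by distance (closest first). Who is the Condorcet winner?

Umar

With single-peaked preferences on a line, the Condorcet winner is the candidate closest to the median voter.
The median voter (position 4) is closest to Umar at 5.
Check: Umar vs Nguyen — voters closer to Umar: 6 of 7.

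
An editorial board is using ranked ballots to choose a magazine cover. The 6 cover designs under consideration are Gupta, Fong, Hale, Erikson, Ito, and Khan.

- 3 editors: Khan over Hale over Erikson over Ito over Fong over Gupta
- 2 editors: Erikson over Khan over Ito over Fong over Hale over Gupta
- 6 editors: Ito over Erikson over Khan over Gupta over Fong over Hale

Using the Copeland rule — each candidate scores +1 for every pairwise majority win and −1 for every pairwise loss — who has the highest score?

Ito

Pairwise results:
  Gupta vs Fong: Gupta wins 6–5.
  Gupta vs Hale: Gupta wins 6–5.
  Gupta vs Erikson: Erikson wins 11–0.
  Gupta vs Ito: Ito wins 11–0.
  Gupta vs Khan: Khan wins 11–0.
  Fong vs Hale: Fong wins 8–3.
  Fong vs Erikson: Erikson wins 11–0.
  Fong vs Ito: Ito wins 11–0.
  Fong vs Khan: Khan wins 11–0.
  Hale vs Erikson: Erikson wins 8–3.
  Hale vs Ito: Ito wins 8–3.
  Hale vs Khan: Khan wins 11–0.
  Erikson vs Ito: Ito wins 6–5.
  Erikson vs Khan: Erikson wins 8–3.
  Ito vs Khan: Ito wins 6–5.
Copeland scores (wins − losses):
  Gupta: 2 − 3 = -1
  Fong: 1 − 4 = -3
  Hale: 0 − 5 = -5
  Erikson: 4 − 1 = 3
  Ito: 5 − 0 = 5
  Khan: 3 − 2 = 1
Ito has the best Copeland score.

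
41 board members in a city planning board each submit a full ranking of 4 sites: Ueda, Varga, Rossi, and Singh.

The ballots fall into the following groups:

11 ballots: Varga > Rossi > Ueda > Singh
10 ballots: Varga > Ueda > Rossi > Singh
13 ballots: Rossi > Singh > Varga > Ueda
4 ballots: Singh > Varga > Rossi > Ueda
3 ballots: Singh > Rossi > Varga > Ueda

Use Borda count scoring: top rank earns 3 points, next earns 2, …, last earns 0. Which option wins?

Borda scores:
  Ueda: 11·1 + 10·2 + 13·0 + 4·0 + 3·0 = 31
  Varga: 11·3 + 10·3 + 13·1 + 4·2 + 3·1 = 87
  Rossi: 11·2 + 10·1 + 13·3 + 4·1 + 3·2 = 81
  Singh: 11·0 + 10·0 + 13·2 + 4·3 + 3·3 = 47
Varga has the highest total.

Varga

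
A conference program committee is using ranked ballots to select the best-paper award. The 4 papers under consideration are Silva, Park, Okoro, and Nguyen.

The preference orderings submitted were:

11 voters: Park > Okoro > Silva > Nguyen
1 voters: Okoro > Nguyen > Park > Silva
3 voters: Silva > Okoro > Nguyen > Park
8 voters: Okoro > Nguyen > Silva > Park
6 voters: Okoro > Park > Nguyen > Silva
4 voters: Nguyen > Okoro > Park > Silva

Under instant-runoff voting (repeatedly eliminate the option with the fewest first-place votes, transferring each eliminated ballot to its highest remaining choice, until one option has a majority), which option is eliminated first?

Round 1: Okoro 15, Park 11, Nguyen 4, Silva 3. Silva has the fewest and is eliminated.
Round 2: Okoro 18, Park 11, Nguyen 4. Okoro has a majority.

Silva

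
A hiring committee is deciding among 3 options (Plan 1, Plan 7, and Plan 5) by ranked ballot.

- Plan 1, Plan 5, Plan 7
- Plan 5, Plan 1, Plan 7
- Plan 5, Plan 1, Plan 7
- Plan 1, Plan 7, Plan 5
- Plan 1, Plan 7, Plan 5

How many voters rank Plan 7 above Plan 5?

Ballots ranking Plan 7 above Plan 5: 2.
Ballots ranking Plan 5 above Plan 7: 3.
So 2 of 5 voters prefer Plan 7 to Plan 5.

2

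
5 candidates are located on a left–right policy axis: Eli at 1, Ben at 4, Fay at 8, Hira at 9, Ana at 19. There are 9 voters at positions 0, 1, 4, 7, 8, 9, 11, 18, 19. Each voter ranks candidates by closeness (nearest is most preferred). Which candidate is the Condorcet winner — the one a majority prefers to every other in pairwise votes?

Fay

With single-peaked preferences on a line, the Condorcet winner is the candidate closest to the median voter.
The median voter (position 8) is closest to Fay at 8.
Check: Fay vs Hira — voters closer to Fay: 5 of 9.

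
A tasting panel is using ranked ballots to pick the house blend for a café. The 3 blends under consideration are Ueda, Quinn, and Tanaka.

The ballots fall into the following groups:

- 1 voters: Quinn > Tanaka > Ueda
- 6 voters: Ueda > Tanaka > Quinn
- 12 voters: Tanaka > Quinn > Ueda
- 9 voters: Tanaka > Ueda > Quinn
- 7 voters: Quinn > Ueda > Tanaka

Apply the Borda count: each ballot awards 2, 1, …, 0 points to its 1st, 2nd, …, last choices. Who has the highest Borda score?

Borda scores:
  Ueda: 0 + 6·2 + 12·0 + 9·1 + 7·1 = 28
  Quinn: 2 + 6·0 + 12·1 + 9·0 + 7·2 = 28
  Tanaka: 1 + 6·1 + 12·2 + 9·2 + 7·0 = 49
Tanaka has the highest total.

Tanaka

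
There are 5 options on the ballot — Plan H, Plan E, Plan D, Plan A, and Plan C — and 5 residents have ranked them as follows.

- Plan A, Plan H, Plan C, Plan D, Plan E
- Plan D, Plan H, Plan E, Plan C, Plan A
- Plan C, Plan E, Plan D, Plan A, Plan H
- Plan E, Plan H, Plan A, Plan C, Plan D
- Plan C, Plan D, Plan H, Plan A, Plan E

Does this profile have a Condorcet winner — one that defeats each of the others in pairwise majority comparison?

No

Head-to-head results (5 voters total):
Plan H vs Plan E: Plan H wins 3–2.
Plan H vs Plan D: Plan D wins 3–2.
Plan H vs Plan A: Plan H wins 3–2.
Plan H vs Plan C: Plan H wins 3–2.
Plan E vs Plan D: Plan D wins 3–2.
Plan E vs Plan A: Plan E wins 3–2.
Plan E vs Plan C: Plan C wins 3–2.
Plan D vs Plan A: Plan D wins 3–2.
Plan D vs Plan C: Plan C wins 4–1.
Plan A vs Plan C: Plan C wins 3–2.
No candidate beats all others: Plan H beats Plan C beats Plan D beats Plan H, a majority cycle.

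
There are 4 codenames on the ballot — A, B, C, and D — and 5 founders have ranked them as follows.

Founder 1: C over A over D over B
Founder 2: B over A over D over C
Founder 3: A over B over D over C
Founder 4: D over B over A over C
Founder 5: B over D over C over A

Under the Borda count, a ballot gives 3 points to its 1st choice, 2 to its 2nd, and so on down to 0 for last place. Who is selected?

Borda scores:
  A: 2 + 2 + 3 + 1 + 0 = 8
  B: 0 + 3 + 2 + 2 + 3 = 10
  C: 3 + 0 + 0 + 0 + 1 = 4
  D: 1 + 1 + 1 + 3 + 2 = 8
B has the highest total.

B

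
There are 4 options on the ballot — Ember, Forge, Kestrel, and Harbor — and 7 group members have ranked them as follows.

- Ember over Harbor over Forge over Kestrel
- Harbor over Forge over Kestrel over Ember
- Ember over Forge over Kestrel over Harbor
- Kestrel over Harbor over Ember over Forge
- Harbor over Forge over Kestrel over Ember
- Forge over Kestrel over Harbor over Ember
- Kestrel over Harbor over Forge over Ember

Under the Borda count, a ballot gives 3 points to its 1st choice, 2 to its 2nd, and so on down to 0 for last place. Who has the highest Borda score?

Harbor

Borda scores:
  Ember: 3 + 0 + 3 + 1 + 0 + 0 + 0 = 7
  Forge: 1 + 2 + 2 + 0 + 2 + 3 + 1 = 11
  Kestrel: 0 + 1 + 1 + 3 + 1 + 2 + 3 = 11
  Harbor: 2 + 3 + 0 + 2 + 3 + 1 + 2 = 13
Harbor has the highest total.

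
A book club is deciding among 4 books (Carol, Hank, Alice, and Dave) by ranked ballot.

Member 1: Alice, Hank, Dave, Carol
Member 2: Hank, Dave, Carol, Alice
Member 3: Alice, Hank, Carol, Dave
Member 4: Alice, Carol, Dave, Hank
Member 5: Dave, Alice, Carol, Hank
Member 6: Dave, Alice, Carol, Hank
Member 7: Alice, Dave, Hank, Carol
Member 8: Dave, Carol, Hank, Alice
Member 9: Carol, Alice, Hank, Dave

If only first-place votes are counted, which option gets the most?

First-place vote totals:
  Carol: 1
  Hank: 1
  Alice: 4
  Dave: 3
Alice has the most first-place votes.

Alice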